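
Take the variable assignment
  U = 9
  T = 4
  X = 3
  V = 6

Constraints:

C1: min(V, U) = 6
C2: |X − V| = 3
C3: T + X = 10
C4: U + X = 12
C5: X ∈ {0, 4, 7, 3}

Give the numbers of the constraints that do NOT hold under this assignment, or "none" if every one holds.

Violated: 3.

C1: min(6, 9) = 6 — OK.
C2: |3 − 6| = 3 — OK.
C3: T + X = 4 + 3 = 7, not 10 — violated.
C4: U + X = 9 + 3 = 12 — OK.
C5: X = 3 is in {0, 4, 7, 3} — OK.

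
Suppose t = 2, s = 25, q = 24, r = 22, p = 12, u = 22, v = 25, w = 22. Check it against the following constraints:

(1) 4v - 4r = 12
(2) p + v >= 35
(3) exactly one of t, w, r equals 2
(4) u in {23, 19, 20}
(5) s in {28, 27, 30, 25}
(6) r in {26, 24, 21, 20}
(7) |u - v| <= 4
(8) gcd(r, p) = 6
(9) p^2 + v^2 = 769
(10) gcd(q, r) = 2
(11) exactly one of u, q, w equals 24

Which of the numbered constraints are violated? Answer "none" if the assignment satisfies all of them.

(1) 4v - 4r = 4(25) - 4(22) = 12 — OK.
(2) p + v = 12 + 25 = 37; 37 ≥ 35 — OK.
(3) t=2, w=22, r=22; 1 of them equals 2 — OK.
(4) u = 22 is not in {23, 19, 20} — violated.
(5) s = 25 is in {28, 27, 30, 25} — OK.
(6) r = 22 is not in {26, 24, 21, 20} — violated.
(7) |22 - 25| = 3; 3 ≤ 4 — OK.
(8) gcd(22, 12) = 2, not 6 — violated.
(9) p^2 + v^2 = 12^2 + 25^2 = 144 + 625 = 769 — OK.
(10) gcd(24, 22) = 2 — OK.
(11) u=22, q=24, w=22; 1 of them equals 24 — OK.

Violated: 4, 6, 8.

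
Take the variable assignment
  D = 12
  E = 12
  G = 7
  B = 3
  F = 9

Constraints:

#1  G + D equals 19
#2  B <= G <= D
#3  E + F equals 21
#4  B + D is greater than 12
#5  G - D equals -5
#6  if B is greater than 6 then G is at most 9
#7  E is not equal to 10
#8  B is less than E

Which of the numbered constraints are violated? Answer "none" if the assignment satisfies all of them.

#1 G + D = 7 + 12 = 19  yes
#2 values 3 <= 7 <= 12  yes
#3 E + F = 12 + 9 = 21  yes
#4 B + D = 3 + 12 = 15; 15 > 12  yes
#5 G - D = 7 - 12 = -5  yes
#6 B = 3, not > 6; antecedent false, conditional vacuously true  yes
#7 E = 12, and 12 ≠ 10  yes
#8 B = 3, E = 12; 3 < 12  yes

None — every constraint holds.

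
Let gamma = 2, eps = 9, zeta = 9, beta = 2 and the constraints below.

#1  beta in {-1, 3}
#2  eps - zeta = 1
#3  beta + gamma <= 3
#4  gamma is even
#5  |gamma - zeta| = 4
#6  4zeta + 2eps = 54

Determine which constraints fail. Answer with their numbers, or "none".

Violated: 1, 2, 3, and 5.

#1 beta = 2 is not in {-1, 3} — does not hold.
#2 eps - zeta = 9 - 9 = 0, not 1 — does not hold.
#3 beta + gamma = 2 + 2 = 4; 4 > 3, bound 3 not met — does not hold.
#4 gamma = 2 is even — holds.
#5 |2 - 9| = 7, not 4 — does not hold.
#6 4zeta + 2eps = 4(9) + 2(9) = 54 — holds.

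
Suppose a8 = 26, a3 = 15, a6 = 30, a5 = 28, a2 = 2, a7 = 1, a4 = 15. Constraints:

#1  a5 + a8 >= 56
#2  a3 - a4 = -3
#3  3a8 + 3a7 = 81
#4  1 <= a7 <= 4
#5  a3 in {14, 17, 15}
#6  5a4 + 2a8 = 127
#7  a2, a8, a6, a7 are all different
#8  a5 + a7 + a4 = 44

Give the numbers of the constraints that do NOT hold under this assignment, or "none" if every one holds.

#1 a5 + a8 = 28 + 26 = 54; 54 < 56, bound 56 not met — violated.
#2 a3 - a4 = 15 - 15 = 0, not -3 — violated.
#3 3a8 + 3a7 = 3(26) + 3(1) = 81 — OK.
#4 a7 = 1 lies in [1, 4] — OK.
#5 a3 = 15 is in {14, 17, 15} — OK.
#6 5a4 + 2a8 = 5(15) + 2(26) = 127 — OK.
#7 values 2, 26, 30, 1 are pairwise distinct — OK.
#8 a5 + a7 + a4 = 28 + 1 + 15 = 44 — OK.

The assignment fails constraints 1, 2.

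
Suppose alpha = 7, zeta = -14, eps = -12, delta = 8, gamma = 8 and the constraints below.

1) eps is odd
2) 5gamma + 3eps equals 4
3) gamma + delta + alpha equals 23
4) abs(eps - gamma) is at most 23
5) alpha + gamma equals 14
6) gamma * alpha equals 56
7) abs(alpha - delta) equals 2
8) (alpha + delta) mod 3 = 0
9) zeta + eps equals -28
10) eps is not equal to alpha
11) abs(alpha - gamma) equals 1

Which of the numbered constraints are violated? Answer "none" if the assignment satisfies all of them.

Constraints 1, 5, 7, 9 do not hold.

1) eps = -12 is even  no
2) 5gamma + 3eps = 5(8) + 3(-12) = 4  yes
3) gamma + delta + alpha = 8 + 8 + 7 = 23  yes
4) abs(-12 - 8) = 20; 20 ≤ 23  yes
5) alpha + gamma = 7 + 8 = 15, not 14  no
6) gamma * alpha = 8 * 7 = 56  yes
7) abs(7 - 8) = 1, not 2  no
8) alpha + delta = 15; 15 mod 3 = 0  yes
9) zeta + eps = -14 + (-12) = -26, not -28  no
10) eps = -12, alpha = 7; distinct  yes
11) abs(7 - 8) = 1  yes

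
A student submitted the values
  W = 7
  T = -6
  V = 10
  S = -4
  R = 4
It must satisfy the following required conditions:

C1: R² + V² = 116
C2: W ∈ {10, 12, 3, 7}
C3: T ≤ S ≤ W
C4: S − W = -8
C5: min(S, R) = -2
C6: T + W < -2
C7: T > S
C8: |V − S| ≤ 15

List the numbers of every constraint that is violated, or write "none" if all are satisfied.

C1: R² + V² = 4² + 10² = 16 + 100 = 116 — holds.
C2: W = 7 is in {10, 12, 3, 7} — holds.
C3: values -6 ≤ -4 ≤ 7 — holds.
C4: S − W = -4 − 7 = -11, not -8 — does not hold.
C5: min(-4, 4) = -4, not -2 — does not hold.
C6: T + W = -6 + 7 = 1; 1 ≥ -2, bound -2 not met — does not hold.
C7: T = -6, S = -4; -6 ≤ -4 (want >) — does not hold.
C8: |10 − (-4)| = 14; 14 ≤ 15 — holds.

No — constraints 4, 5, 6, and 7 are not satisfied.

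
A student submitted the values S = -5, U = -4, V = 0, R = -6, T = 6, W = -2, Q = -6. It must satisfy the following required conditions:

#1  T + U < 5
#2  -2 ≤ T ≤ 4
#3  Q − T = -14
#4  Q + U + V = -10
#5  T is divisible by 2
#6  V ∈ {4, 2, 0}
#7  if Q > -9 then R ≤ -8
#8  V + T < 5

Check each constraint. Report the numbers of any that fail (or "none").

#1 T + U = 6 + (-4) = 2; 2 < 5  holds
#2 T = 6 is outside [-2, 4]  fails
#3 Q − T = -6 − 6 = -12, not -14  fails
#4 Q + U + V = -6 + (-4) + 0 = -10  holds
#5 6 / 2 = 3, so 2 divides 6  holds
#6 V = 0 is in {4, 2, 0}  holds
#7 Q = -6 > -9, so we need R ≤ -8; but R = -6 > -8  fails
#8 V + T = 0 + 6 = 6; 6 ≥ 5, bound 5 not met  fails

Violated: 2, 3, 7, 8.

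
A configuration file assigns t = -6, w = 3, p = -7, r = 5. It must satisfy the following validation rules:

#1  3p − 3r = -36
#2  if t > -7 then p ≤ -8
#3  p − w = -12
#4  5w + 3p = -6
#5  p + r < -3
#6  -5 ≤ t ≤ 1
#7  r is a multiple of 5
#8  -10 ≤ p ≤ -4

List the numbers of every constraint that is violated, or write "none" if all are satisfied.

Constraints 2, 3, 5, and 6 are violated.

#1 3p − 3r = 3(-7) − 3(5) = -36 — holds.
#2 t = -6 > -7, so we need p ≤ -8; but p = -7 > -8 — fails.
#3 p − w = -7 − 3 = -10, not -12 — fails.
#4 5w + 3p = 5(3) + 3(-7) = -6 — holds.
#5 p + r = -7 + 5 = -2; -2 ≥ -3, bound -3 not met — fails.
#6 t = -6 is outside [-5, 1] — fails.
#7 5 / 5 = 1, so 5 divides 5 — holds.
#8 p = -7 lies in [-10, -4] — holds.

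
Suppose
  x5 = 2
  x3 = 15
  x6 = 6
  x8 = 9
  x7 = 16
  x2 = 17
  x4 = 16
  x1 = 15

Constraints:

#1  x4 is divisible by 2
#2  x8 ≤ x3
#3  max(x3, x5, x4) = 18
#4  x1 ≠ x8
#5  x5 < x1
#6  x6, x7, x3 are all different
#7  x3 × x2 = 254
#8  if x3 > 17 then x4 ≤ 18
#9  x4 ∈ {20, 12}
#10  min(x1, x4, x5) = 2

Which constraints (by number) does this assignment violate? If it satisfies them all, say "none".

No — constraints 3, 7, 9 are not satisfied.

#1 16 / 2 = 8, so 2 divides 16 — holds.
#2 x8 = 9, x3 = 15; 9 ≤ 15 — holds.
#3 max(15, 2, 16) = 16, not 18 — fails.
#4 x1 = 15, x8 = 9; distinct — holds.
#5 x5 = 2, x1 = 15; 2 < 15 — holds.
#6 values 6, 16, 15 are pairwise distinct — holds.
#7 x3 × x2 = 15 × 17 = 255, not 254 — fails.
#8 x3 = 15, not > 17; antecedent false, conditional vacuously true — holds.
#9 x4 = 16 is not in {20, 12} — fails.
#10 min(15, 16, 2) = 2 — holds.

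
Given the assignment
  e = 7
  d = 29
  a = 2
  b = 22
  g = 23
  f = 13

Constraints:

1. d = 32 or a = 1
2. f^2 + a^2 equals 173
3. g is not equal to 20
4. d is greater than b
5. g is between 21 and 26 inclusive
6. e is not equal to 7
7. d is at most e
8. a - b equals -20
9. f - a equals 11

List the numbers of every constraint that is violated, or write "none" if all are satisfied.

1. d = 29 ≠ 32 and a = 2 ≠ 1; both disjuncts false — fails.
2. f^2 + a^2 = 13^2 + 2^2 = 169 + 4 = 173 — holds.
3. g = 23, and 23 ≠ 20 — holds.
4. d = 29, b = 22; 29 > 22 — holds.
5. g = 23 lies in [21, 26] — holds.
6. e = 7, but 7 is required to differ — fails.
7. d = 29, e = 7; 29 > 7 (want ≤) — fails.
8. a - b = 2 - 22 = -20 — holds.
9. f - a = 13 - 2 = 11 — holds.

The assignment fails constraints 1, 6, and 7.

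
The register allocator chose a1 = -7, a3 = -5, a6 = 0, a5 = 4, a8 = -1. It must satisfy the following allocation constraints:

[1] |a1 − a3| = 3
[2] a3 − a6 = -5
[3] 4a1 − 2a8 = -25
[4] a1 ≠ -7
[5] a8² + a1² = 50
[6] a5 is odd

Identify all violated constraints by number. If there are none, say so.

[1] |-7 − (-5)| = 2, not 3  ✗
[2] a3 − a6 = -5 − 0 = -5  ✓
[3] 4a1 − 2a8 = 4(-7) − 2(-1) = -26, not -25  ✗
[4] a1 = -7, but -7 is required to differ  ✗
[5] a8² + a1² = (-1)² + (-7)² = 1 + 49 = 50  ✓
[6] a5 = 4 is even  ✗

Constraints 1, 3, 4, and 6 are violated.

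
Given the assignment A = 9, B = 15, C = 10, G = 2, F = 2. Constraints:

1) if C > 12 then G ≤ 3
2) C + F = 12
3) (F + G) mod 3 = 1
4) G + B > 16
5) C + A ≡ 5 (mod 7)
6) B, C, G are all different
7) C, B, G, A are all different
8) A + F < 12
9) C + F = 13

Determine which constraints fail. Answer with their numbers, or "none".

1) C = 10, not > 12; antecedent false, conditional vacuously true — holds.
2) C + F = 10 + 2 = 12 — holds.
3) F + G = 4; 4 mod 3 = 1 — holds.
4) G + B = 2 + 15 = 17; 17 > 16 — holds.
5) C + A = 19; 19 mod 7 = 5 — holds.
6) values 15, 10, 2 are pairwise distinct — holds.
7) values 10, 15, 2, 9 are pairwise distinct — holds.
8) A + F = 9 + 2 = 11; 11 < 12 — holds.
9) C + F = 10 + 2 = 12, not 13 — does not hold.

Violated: 9.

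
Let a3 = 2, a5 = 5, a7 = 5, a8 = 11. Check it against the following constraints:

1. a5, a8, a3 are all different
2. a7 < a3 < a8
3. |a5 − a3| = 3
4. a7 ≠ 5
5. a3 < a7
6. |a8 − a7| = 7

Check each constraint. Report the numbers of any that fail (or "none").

Constraints 2, 4, 6 do not hold.

1. values 5, 11, 2 are pairwise distinct — OK.
2. values 5, 2, 11; a7 = 5 is not < a3 = 2 — violated.
3. |5 − 2| = 3 — OK.
4. a7 = 5, but 5 is required to differ — violated.
5. a3 = 2, a7 = 5; 2 < 5 — OK.
6. |11 − 5| = 6, not 7 — violated.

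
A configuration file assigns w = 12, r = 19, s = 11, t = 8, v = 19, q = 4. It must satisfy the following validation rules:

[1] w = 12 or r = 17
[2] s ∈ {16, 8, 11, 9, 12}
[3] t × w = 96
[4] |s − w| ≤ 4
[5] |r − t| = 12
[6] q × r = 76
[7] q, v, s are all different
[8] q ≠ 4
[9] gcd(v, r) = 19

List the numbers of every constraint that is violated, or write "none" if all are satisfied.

[1] w = 12 = 12 (first disjunct)  ✔
[2] s = 11 is in {16, 8, 11, 9, 12}  ✔
[3] t × w = 8 × 12 = 96  ✔
[4] |11 − 12| = 1; 1 ≤ 4  ✔
[5] |19 − 8| = 11, not 12  ✘
[6] q × r = 4 × 19 = 76  ✔
[7] values 4, 19, 11 are pairwise distinct  ✔
[8] q = 4, but 4 is required to differ  ✘
[9] gcd(19, 19) = 19  ✔

Violated: 5, 8.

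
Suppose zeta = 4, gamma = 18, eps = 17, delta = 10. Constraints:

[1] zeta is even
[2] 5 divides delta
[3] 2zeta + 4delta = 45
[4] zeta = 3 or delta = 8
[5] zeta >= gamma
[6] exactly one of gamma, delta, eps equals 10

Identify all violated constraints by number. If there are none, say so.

Violated: 3, 4, 5.

[1] zeta = 4 is even  OK
[2] 10 / 5 = 2, so 5 divides 10  OK
[3] 2zeta + 4delta = 2(4) + 4(10) = 48, not 45  FAIL
[4] zeta = 4 ≠ 3 and delta = 10 ≠ 8; both disjuncts false  FAIL
[5] zeta = 4, gamma = 18; 4 < 18 (want ≥)  FAIL
[6] gamma=18, delta=10, eps=17; 1 of them equals 10  OK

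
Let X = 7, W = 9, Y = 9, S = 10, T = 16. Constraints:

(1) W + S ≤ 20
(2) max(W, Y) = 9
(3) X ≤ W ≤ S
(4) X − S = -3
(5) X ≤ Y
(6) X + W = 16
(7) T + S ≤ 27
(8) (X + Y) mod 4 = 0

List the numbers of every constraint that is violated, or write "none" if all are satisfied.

The assignment satisfies every constraint.

(1) W + S = 9 + 10 = 19; 19 ≤ 20  OK
(2) max(9, 9) = 9  OK
(3) values 7 ≤ 9 ≤ 10  OK
(4) X − S = 7 − 10 = -3  OK
(5) X = 7, Y = 9; 7 ≤ 9  OK
(6) X + W = 7 + 9 = 16  OK
(7) T + S = 16 + 10 = 26; 26 ≤ 27  OK
(8) X + Y = 16; 16 mod 4 = 0  OK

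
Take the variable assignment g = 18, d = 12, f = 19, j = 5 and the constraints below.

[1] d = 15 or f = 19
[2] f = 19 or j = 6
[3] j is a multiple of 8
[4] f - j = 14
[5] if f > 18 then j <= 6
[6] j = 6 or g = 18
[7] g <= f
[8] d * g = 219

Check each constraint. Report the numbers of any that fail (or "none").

Constraints 3, 8 are violated.

[1] d = 12 ≠ 15, but f = 19 = 19 (second disjunct)  OK
[2] f = 19 = 19 (first disjunct)  OK
[3] 5 = 8*0 + 5, so 8 does not divide 5  FAIL
[4] f - j = 19 - 5 = 14  OK
[5] f = 19 > 18, so we need j ≤ 6; j = 5 ≤ 6  OK
[6] j = 5 ≠ 6, but g = 18 = 18 (second disjunct)  OK
[7] g = 18, f = 19; 18 ≤ 19  OK
[8] d * g = 12 * 18 = 216, not 219  FAIL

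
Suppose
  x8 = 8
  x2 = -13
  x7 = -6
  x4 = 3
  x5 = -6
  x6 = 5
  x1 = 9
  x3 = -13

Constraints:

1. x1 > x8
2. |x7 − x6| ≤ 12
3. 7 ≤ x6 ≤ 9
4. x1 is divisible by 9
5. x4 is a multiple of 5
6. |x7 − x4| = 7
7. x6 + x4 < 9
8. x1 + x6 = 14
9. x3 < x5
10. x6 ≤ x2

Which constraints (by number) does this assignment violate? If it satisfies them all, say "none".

1. x1 = 9, x8 = 8; 9 > 8 — holds.
2. |-6 − 5| = 11; 11 ≤ 12 — holds.
3. x6 = 5 is outside [7, 9] — fails.
4. 9 / 9 = 1, so 9 divides 9 — holds.
5. 3 = 5×0 + 3, so 5 does not divide 3 — fails.
6. |-6 − 3| = 9, not 7 — fails.
7. x6 + x4 = 5 + 3 = 8; 8 < 9 — holds.
8. x1 + x6 = 9 + 5 = 14 — holds.
9. x3 = -13, x5 = -6; -13 < -6 — holds.
10. x6 = 5, x2 = -13; 5 > -13 (want ≤) — fails.

Violated: 3, 5, 6, and 10.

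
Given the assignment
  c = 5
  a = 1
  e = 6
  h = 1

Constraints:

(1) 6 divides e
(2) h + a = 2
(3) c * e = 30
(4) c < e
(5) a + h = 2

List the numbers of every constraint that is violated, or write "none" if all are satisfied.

(1) 6 / 6 = 1, so 6 divides 6  yes
(2) h + a = 1 + 1 = 2  yes
(3) c * e = 5 * 6 = 30  yes
(4) c = 5, e = 6; 5 < 6  yes
(5) a + h = 1 + 1 = 2  yes

Yes — all constraints hold.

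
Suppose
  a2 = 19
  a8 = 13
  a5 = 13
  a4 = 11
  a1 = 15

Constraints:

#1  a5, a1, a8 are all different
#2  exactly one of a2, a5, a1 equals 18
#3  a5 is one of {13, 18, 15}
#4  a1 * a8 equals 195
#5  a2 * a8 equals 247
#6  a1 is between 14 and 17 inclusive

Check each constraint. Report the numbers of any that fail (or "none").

#1 a5 = a8 = 13, not all different — violated.
#2 a2=19, a5=13, a1=15; 0 of them equal 18, not exactly one — violated.
#3 a5 = 13 is in {13, 18, 15} — satisfied.
#4 a1 * a8 = 15 * 13 = 195 — satisfied.
#5 a2 * a8 = 19 * 13 = 247 — satisfied.
#6 a1 = 15 lies in [14, 17] — satisfied.

No — constraints 1 and 2 are not satisfied.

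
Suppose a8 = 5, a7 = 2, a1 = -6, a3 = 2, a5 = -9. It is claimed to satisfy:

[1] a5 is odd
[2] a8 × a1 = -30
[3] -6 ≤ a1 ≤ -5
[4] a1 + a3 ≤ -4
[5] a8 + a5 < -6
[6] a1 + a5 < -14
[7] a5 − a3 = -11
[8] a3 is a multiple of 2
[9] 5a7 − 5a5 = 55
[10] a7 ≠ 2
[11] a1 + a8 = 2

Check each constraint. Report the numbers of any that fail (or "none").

[1] a5 = -9 is odd  ✓
[2] a8 × a1 = 5 × (-6) = -30  ✓
[3] a1 = -6 lies in [-6, -5]  ✓
[4] a1 + a3 = -6 + 2 = -4; -4 ≤ -4  ✓
[5] a8 + a5 = 5 + (-9) = -4; -4 ≥ -6, bound -6 not met  ✗
[6] a1 + a5 = -6 + (-9) = -15; -15 < -14  ✓
[7] a5 − a3 = -9 − 2 = -11  ✓
[8] 2 / 2 = 1, so 2 divides 2  ✓
[9] 5a7 − 5a5 = 5(2) − 5(-9) = 55  ✓
[10] a7 = 2, but 2 is required to differ  ✗
[11] a1 + a8 = -6 + 5 = -1, not 2  ✗

No — constraints 5, 10, 11 are not satisfied.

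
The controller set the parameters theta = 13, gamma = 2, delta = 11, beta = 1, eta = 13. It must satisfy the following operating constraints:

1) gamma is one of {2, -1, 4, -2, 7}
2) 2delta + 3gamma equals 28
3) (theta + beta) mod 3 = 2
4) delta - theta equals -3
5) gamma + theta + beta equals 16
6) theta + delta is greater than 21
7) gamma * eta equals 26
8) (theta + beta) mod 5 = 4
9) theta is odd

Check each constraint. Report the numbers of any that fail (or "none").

1) gamma = 2 is in {2, -1, 4, -2, 7}  true
2) 2delta + 3gamma = 2(11) + 3(2) = 28  true
3) theta + beta = 14; 14 mod 3 = 2  true
4) delta - theta = 11 - 13 = -2, not -3  false
5) gamma + theta + beta = 2 + 13 + 1 = 16  true
6) theta + delta = 13 + 11 = 24; 24 > 21  true
7) gamma * eta = 2 * 13 = 26  true
8) theta + beta = 14; 14 mod 5 = 4  true
9) theta = 13 is odd  true

The assignment fails constraint 4.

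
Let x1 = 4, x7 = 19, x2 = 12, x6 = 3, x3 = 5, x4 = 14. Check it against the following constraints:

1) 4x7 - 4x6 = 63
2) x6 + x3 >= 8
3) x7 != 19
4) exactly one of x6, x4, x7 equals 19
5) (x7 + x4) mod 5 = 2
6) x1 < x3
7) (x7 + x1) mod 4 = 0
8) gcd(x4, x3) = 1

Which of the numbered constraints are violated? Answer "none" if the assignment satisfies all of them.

1) 4x7 - 4x6 = 4(19) - 4(3) = 64, not 63  ✗
2) x6 + x3 = 3 + 5 = 8; 8 ≥ 8  ✓
3) x7 = 19, but 19 is required to differ  ✗
4) x6=3, x4=14, x7=19; 1 of them equals 19  ✓
5) x7 + x4 = 33; 33 mod 5 = 3, not 2  ✗
6) x1 = 4, x3 = 5; 4 < 5  ✓
7) x7 + x1 = 23; 23 mod 4 = 3, not 0  ✗
8) gcd(14, 5) = 1  ✓

Constraints 1, 3, 5, and 7 are violated.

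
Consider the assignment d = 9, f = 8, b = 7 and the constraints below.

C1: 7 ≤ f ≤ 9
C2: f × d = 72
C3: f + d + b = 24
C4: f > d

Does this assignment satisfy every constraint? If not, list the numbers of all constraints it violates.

C1: f = 8 lies in [7, 9]  yes
C2: f × d = 8 × 9 = 72  yes
C3: f + d + b = 8 + 9 + 7 = 24  yes
C4: f = 8, d = 9; 8 ≤ 9 (want >)  no

The assignment fails constraint 4.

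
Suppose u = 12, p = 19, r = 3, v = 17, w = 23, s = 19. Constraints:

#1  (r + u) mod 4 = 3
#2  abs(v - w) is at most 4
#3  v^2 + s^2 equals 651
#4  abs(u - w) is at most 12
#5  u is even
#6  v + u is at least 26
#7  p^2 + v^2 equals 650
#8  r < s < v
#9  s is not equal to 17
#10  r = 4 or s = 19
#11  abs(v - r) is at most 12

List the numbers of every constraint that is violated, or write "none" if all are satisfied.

The assignment fails constraints 2, 3, 8, and 11.

#1 r + u = 15; 15 mod 4 = 3  holds
#2 abs(17 - 23) = 6; 6 > 4, exceeds bound 4  fails
#3 v^2 + s^2 = 17^2 + 19^2 = 289 + 361 = 650, not 651  fails
#4 abs(12 - 23) = 11; 11 ≤ 12  holds
#5 u = 12 is even  holds
#6 v + u = 17 + 12 = 29; 29 ≥ 26  holds
#7 p^2 + v^2 = 19^2 + 17^2 = 361 + 289 = 650  holds
#8 values 3, 19, 17; s = 19 is not < v = 17  fails
#9 s = 19, and 19 ≠ 17  holds
#10 r = 3 ≠ 4, but s = 19 = 19 (second disjunct)  holds
#11 abs(17 - 3) = 14; 14 > 12, exceeds bound 12  fails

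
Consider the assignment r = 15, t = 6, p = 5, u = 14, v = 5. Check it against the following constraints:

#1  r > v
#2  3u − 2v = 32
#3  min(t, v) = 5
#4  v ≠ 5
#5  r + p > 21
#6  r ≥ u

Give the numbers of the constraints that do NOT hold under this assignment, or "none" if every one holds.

#1 r = 15, v = 5; 15 > 5 — satisfied.
#2 3u − 2v = 3(14) − 2(5) = 32 — satisfied.
#3 min(6, 5) = 5 — satisfied.
#4 v = 5, but 5 is required to differ — violated.
#5 r + p = 15 + 5 = 20; 20 ≤ 21, bound 21 not met — violated.
#6 r = 15, u = 14; 15 ≥ 14 — satisfied.

The assignment fails constraints 4 and 5.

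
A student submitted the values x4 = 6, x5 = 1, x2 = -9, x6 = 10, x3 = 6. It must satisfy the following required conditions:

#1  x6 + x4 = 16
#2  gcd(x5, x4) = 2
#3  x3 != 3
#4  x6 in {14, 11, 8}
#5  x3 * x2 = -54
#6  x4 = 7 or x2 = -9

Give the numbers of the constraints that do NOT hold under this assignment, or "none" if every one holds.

Constraints 2, 4 do not hold.

#1 x6 + x4 = 10 + 6 = 16 — satisfied.
#2 gcd(1, 6) = 1, not 2 — violated.
#3 x3 = 6, and 6 ≠ 3 — satisfied.
#4 x6 = 10 is not in {14, 11, 8} — violated.
#5 x3 * x2 = 6 * (-9) = -54 — satisfied.
#6 x4 = 6 ≠ 7, but x2 = -9 = -9 (second disjunct) — satisfied.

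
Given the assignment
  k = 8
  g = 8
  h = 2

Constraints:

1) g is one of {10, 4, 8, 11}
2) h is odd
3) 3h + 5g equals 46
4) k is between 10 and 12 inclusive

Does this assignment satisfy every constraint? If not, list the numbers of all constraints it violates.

Constraints 2, 4 are violated.

1) g = 8 is in {10, 4, 8, 11}  yes
2) h = 2 is even  no
3) 3h + 5g = 3(2) + 5(8) = 46  yes
4) k = 8 is outside [10, 12]  no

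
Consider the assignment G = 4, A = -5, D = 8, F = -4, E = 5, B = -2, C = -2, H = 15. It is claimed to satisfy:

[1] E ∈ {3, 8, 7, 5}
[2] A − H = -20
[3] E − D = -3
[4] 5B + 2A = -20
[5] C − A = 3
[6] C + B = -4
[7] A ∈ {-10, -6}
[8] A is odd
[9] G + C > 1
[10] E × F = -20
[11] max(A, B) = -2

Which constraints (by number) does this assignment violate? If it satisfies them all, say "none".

[1] E = 5 is in {3, 8, 7, 5}  holds
[2] A − H = -5 − 15 = -20  holds
[3] E − D = 5 − 8 = -3  holds
[4] 5B + 2A = 5(-2) + 2(-5) = -20  holds
[5] C − A = -2 − (-5) = 3  holds
[6] C + B = -2 + (-2) = -4  holds
[7] A = -5 is not in {-10, -6}  fails
[8] A = -5 is odd  holds
[9] G + C = 4 + (-2) = 2; 2 > 1  holds
[10] E × F = 5 × (-4) = -20  holds
[11] max(-5, -2) = -2  holds

Violated: 7.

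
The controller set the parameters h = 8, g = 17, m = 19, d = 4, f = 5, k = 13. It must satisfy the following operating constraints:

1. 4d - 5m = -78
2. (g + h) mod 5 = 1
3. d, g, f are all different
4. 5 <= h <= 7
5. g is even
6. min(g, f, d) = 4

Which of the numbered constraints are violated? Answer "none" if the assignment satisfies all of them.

1. 4d - 5m = 4(4) - 5(19) = -79, not -78 — violated.
2. g + h = 25; 25 mod 5 = 0, not 1 — violated.
3. values 4, 17, 5 are pairwise distinct — satisfied.
4. h = 8 is outside [5, 7] — violated.
5. g = 17 is odd — violated.
6. min(17, 5, 4) = 4 — satisfied.

The assignment fails constraints 1, 2, 4, and 5.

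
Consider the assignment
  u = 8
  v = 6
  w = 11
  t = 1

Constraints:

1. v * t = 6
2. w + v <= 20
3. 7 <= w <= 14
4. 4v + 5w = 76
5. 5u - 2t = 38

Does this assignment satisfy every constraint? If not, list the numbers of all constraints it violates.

1. v * t = 6 * 1 = 6 — satisfied.
2. w + v = 11 + 6 = 17; 17 ≤ 20 — satisfied.
3. w = 11 lies in [7, 14] — satisfied.
4. 4v + 5w = 4(6) + 5(11) = 79, not 76 — violated.
5. 5u - 2t = 5(8) - 2(1) = 38 — satisfied.

Violated: 4.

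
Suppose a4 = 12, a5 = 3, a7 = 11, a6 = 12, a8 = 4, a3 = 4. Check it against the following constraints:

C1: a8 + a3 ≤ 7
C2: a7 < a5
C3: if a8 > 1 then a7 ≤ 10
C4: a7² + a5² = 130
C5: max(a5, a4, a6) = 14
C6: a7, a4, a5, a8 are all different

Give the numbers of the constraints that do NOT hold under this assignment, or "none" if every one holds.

C1: a8 + a3 = 4 + 4 = 8; 8 > 7, bound 7 not met — violated.
C2: a7 = 11, a5 = 3; 11 ≥ 3 (want <) — violated.
C3: a8 = 4 > 1, so we need a7 ≤ 10; but a7 = 11 > 10 — violated.
C4: a7² + a5² = 11² + 3² = 121 + 9 = 130 — OK.
C5: max(3, 12, 12) = 12, not 14 — violated.
C6: values 11, 12, 3, 4 are pairwise distinct — OK.

No — constraints 1, 2, 3, and 5 are not satisfied.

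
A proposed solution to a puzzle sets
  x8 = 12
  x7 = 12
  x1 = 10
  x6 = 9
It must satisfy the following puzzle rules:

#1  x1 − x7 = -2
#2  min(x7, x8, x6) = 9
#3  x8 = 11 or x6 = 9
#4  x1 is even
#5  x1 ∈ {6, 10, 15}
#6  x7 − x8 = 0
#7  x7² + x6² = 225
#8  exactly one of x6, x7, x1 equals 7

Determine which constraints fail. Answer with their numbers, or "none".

#1 x1 − x7 = 10 − 12 = -2 — holds.
#2 min(12, 12, 9) = 9 — holds.
#3 x8 = 12 ≠ 11, but x6 = 9 = 9 (second disjunct) — holds.
#4 x1 = 10 is even — holds.
#5 x1 = 10 is in {6, 10, 15} — holds.
#6 x7 − x8 = 12 − 12 = 0 — holds.
#7 x7² + x6² = 12² + 9² = 144 + 81 = 225 — holds.
#8 x6=9, x7=12, x1=10; 0 of them equal 7, not exactly one — fails.

The assignment fails constraint 8.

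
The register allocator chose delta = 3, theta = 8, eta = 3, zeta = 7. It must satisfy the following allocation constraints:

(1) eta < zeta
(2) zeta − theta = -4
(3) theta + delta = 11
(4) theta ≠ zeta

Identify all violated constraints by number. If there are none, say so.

Constraint 2 does not hold.

(1) eta = 3, zeta = 7; 3 < 7 — satisfied.
(2) zeta − theta = 7 − 8 = -1, not -4 — violated.
(3) theta + delta = 8 + 3 = 11 — satisfied.
(4) theta = 8, zeta = 7; distinct — satisfied.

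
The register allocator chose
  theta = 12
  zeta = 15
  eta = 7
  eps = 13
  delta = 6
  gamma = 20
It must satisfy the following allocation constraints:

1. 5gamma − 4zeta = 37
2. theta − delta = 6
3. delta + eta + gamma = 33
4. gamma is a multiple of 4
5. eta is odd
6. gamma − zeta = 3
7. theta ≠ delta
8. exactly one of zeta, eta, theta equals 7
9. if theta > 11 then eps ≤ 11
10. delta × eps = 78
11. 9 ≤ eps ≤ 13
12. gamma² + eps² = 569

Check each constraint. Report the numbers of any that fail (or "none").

Constraints 1, 6, and 9 do not hold.

1. 5gamma − 4zeta = 5(20) − 4(15) = 40, not 37 — fails.
2. theta − delta = 12 − 6 = 6 — holds.
3. delta + eta + gamma = 6 + 7 + 20 = 33 — holds.
4. 20 / 4 = 5, so 4 divides 20 — holds.
5. eta = 7 is odd — holds.
6. gamma − zeta = 20 − 15 = 5, not 3 — fails.
7. theta = 12, delta = 6; distinct — holds.
8. zeta=15, eta=7, theta=12; 1 of them equals 7 — holds.
9. theta = 12 > 11, so we need eps ≤ 11; but eps = 13 > 11 — fails.
10. delta × eps = 6 × 13 = 78 — holds.
11. eps = 13 lies in [9, 13] — holds.
12. gamma² + eps² = 20² + 13² = 400 + 169 = 569 — holds.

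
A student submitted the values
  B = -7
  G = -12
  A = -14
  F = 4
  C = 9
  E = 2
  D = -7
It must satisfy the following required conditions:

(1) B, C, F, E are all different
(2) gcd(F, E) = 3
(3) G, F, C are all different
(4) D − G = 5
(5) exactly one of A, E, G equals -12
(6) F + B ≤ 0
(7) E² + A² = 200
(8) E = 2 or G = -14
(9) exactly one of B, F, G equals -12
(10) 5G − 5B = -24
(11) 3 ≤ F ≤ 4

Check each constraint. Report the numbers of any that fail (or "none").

(1) values -7, 9, 4, 2 are pairwise distinct — holds.
(2) gcd(4, 2) = 2, not 3 — does not hold.
(3) values -12, 4, 9 are pairwise distinct — holds.
(4) D − G = -7 − (-12) = 5 — holds.
(5) A=-14, E=2, G=-12; 1 of them equals -12 — holds.
(6) F + B = 4 + (-7) = -3; -3 ≤ 0 — holds.
(7) E² + A² = 2² + (-14)² = 4 + 196 = 200 — holds.
(8) E = 2 = 2 (first disjunct) — holds.
(9) B=-7, F=4, G=-12; 1 of them equals -12 — holds.
(10) 5G − 5B = 5(-12) − 5(-7) = -25, not -24 — does not hold.
(11) F = 4 lies in [3, 4] — holds.

Violated: 2 and 10.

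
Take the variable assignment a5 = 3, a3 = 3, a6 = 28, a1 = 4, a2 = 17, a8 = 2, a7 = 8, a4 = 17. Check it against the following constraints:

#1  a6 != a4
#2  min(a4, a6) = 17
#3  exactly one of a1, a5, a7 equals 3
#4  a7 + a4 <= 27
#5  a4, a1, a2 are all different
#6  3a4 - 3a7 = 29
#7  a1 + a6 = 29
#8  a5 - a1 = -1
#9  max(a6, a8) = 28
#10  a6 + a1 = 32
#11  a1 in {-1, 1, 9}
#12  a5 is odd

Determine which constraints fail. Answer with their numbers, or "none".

No — constraints 5, 6, 7, 11 are not satisfied.

#1 a6 = 28, a4 = 17; distinct  OK
#2 min(17, 28) = 17  OK
#3 a1=4, a5=3, a7=8; 1 of them equals 3  OK
#4 a7 + a4 = 8 + 17 = 25; 25 ≤ 27  OK
#5 a4 = a2 = 17, not all different  FAIL
#6 3a4 - 3a7 = 3(17) - 3(8) = 27, not 29  FAIL
#7 a1 + a6 = 4 + 28 = 32, not 29  FAIL
#8 a5 - a1 = 3 - 4 = -1  OK
#9 max(28, 2) = 28  OK
#10 a6 + a1 = 28 + 4 = 32  OK
#11 a1 = 4 is not in {-1, 1, 9}  FAIL
#12 a5 = 3 is odd  OK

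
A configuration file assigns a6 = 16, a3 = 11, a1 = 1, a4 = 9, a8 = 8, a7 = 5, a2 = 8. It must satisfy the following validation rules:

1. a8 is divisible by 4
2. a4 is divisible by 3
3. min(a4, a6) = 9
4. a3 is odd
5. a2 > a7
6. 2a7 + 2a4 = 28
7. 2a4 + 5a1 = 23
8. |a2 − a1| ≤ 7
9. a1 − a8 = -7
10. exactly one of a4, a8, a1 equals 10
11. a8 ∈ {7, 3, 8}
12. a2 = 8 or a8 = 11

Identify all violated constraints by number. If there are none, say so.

1. 8 / 4 = 2, so 4 divides 8  ✔
2. 9 / 3 = 3, so 3 divides 9  ✔
3. min(9, 16) = 9  ✔
4. a3 = 11 is odd  ✔
5. a2 = 8, a7 = 5; 8 > 5  ✔
6. 2a7 + 2a4 = 2(5) + 2(9) = 28  ✔
7. 2a4 + 5a1 = 2(9) + 5(1) = 23  ✔
8. |8 − 1| = 7; 7 ≤ 7  ✔
9. a1 − a8 = 1 − 8 = -7  ✔
10. a4=9, a8=8, a1=1; 0 of them equal 10, not exactly one  ✘
11. a8 = 8 is in {7, 3, 8}  ✔
12. a2 = 8 = 8 (first disjunct)  ✔

No — constraint 10 is not satisfied.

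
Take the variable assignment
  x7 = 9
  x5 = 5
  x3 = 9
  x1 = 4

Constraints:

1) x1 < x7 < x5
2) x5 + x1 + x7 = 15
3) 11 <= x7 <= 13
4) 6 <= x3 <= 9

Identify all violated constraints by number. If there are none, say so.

Constraints 1, 2, and 3 do not hold.

1) values 4, 9, 5; x7 = 9 is not < x5 = 5 — fails.
2) x5 + x1 + x7 = 5 + 4 + 9 = 18, not 15 — fails.
3) x7 = 9 is outside [11, 13] — fails.
4) x3 = 9 lies in [6, 9] — holds.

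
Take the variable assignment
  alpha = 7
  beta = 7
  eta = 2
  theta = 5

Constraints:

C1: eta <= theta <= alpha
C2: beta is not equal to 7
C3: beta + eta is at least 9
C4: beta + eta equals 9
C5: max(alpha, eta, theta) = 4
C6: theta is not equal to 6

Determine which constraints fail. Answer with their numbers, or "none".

The assignment fails constraints 2 and 5.

C1: values 2 <= 5 <= 7 — OK.
C2: beta = 7, but 7 is required to differ — violated.
C3: beta + eta = 7 + 2 = 9; 9 ≥ 9 — OK.
C4: beta + eta = 7 + 2 = 9 — OK.
C5: max(7, 2, 5) = 7, not 4 — violated.
C6: theta = 5, and 5 ≠ 6 — OK.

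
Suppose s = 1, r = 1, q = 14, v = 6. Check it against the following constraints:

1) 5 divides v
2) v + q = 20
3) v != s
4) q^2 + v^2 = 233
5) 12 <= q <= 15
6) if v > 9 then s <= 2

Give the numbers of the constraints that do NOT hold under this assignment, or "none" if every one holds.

Constraints 1 and 4 are violated.

1) 6 = 5*1 + 1, so 5 does not divide 6 — violated.
2) v + q = 6 + 14 = 20 — satisfied.
3) v = 6, s = 1; distinct — satisfied.
4) q^2 + v^2 = 14^2 + 6^2 = 196 + 36 = 232, not 233 — violated.
5) q = 14 lies in [12, 15] — satisfied.
6) v = 6, not > 9; antecedent false, conditional vacuously true — satisfied.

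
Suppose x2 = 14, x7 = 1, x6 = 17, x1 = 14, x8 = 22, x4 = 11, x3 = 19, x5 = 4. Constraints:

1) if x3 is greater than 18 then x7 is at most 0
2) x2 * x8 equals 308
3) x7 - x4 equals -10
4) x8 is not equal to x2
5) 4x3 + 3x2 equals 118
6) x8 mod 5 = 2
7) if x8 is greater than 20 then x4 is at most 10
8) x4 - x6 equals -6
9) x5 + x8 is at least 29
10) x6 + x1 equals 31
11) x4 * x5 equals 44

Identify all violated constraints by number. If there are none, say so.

1) x3 = 19 > 18, so we need x7 ≤ 0; but x7 = 1 > 0  no
2) x2 * x8 = 14 * 22 = 308  yes
3) x7 - x4 = 1 - 11 = -10  yes
4) x8 = 22, x2 = 14; distinct  yes
5) 4x3 + 3x2 = 4(19) + 3(14) = 118  yes
6) 22 mod 5 = 2  yes
7) x8 = 22 > 20, so we need x4 ≤ 10; but x4 = 11 > 10  no
8) x4 - x6 = 11 - 17 = -6  yes
9) x5 + x8 = 4 + 22 = 26; 26 < 29, bound 29 not met  no
10) x6 + x1 = 17 + 14 = 31  yes
11) x4 * x5 = 11 * 4 = 44  yes

No — constraints 1, 7, 9 are not satisfied.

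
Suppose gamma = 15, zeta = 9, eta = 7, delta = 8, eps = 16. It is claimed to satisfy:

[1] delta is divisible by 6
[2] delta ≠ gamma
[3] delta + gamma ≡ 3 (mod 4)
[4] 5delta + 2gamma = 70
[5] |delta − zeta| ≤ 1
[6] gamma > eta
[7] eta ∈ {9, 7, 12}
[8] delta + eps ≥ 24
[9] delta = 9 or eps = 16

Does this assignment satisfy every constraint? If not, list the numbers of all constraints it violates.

[1] 8 = 6×1 + 2, so 6 does not divide 8  FAIL
[2] delta = 8, gamma = 15; distinct  OK
[3] delta + gamma = 23; 23 mod 4 = 3  OK
[4] 5delta + 2gamma = 5(8) + 2(15) = 70  OK
[5] |8 − 9| = 1; 1 ≤ 1  OK
[6] gamma = 15, eta = 7; 15 > 7  OK
[7] eta = 7 is in {9, 7, 12}  OK
[8] delta + eps = 8 + 16 = 24; 24 ≥ 24  OK
[9] delta = 8 ≠ 9, but eps = 16 = 16 (second disjunct)  OK

Constraint 1 does not hold.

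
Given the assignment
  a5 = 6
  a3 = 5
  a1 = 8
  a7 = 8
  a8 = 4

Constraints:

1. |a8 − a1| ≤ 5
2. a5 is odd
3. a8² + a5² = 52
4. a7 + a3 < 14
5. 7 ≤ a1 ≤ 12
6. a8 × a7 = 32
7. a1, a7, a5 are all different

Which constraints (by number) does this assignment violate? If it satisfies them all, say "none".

Constraints 2, 7 are violated.

1. |4 − 8| = 4; 4 ≤ 5 — satisfied.
2. a5 = 6 is even — violated.
3. a8² + a5² = 4² + 6² = 16 + 36 = 52 — satisfied.
4. a7 + a3 = 8 + 5 = 13; 13 < 14 — satisfied.
5. a1 = 8 lies in [7, 12] — satisfied.
6. a8 × a7 = 4 × 8 = 32 — satisfied.
7. a1 = a7 = 8, not all different — violated.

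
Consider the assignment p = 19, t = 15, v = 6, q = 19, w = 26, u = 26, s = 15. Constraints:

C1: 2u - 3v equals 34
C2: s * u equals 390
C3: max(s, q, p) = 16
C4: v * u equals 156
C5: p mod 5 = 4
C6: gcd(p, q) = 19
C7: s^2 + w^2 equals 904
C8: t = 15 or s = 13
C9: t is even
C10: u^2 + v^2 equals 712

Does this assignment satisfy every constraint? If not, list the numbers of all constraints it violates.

C1: 2u - 3v = 2(26) - 3(6) = 34  true
C2: s * u = 15 * 26 = 390  true
C3: max(15, 19, 19) = 19, not 16  false
C4: v * u = 6 * 26 = 156  true
C5: 19 mod 5 = 4  true
C6: gcd(19, 19) = 19  true
C7: s^2 + w^2 = 15^2 + 26^2 = 225 + 676 = 901, not 904  false
C8: t = 15 = 15 (first disjunct)  true
C9: t = 15 is odd  false
C10: u^2 + v^2 = 26^2 + 6^2 = 676 + 36 = 712  true

No — constraints 3, 7, and 9 are not satisfied.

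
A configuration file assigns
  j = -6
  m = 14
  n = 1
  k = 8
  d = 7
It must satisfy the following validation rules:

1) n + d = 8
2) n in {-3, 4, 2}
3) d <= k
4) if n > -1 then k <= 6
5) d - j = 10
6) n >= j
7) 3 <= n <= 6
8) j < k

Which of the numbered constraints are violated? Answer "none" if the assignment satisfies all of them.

1) n + d = 1 + 7 = 8 — OK.
2) n = 1 is not in {-3, 4, 2} — violated.
3) d = 7, k = 8; 7 ≤ 8 — OK.
4) n = 1 > -1, so we need k ≤ 6; but k = 8 > 6 — violated.
5) d - j = 7 - (-6) = 13, not 10 — violated.
6) n = 1, j = -6; 1 ≥ -6 — OK.
7) n = 1 is outside [3, 6] — violated.
8) j = -6, k = 8; -6 < 8 — OK.

Constraints 2, 4, 5, 7 do not hold.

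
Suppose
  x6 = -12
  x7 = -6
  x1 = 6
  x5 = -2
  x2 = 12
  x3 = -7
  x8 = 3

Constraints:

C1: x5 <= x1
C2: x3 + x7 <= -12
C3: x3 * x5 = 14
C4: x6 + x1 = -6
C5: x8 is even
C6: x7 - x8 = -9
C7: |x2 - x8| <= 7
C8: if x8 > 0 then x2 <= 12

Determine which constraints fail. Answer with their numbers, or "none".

C1: x5 = -2, x1 = 6; -2 ≤ 6 — holds.
C2: x3 + x7 = -7 + (-6) = -13; -13 ≤ -12 — holds.
C3: x3 * x5 = -7 * (-2) = 14 — holds.
C4: x6 + x1 = -12 + 6 = -6 — holds.
C5: x8 = 3 is odd — fails.
C6: x7 - x8 = -6 - 3 = -9 — holds.
C7: |12 - 3| = 9; 9 > 7, exceeds bound 7 — fails.
C8: x8 = 3 > 0, so we need x2 ≤ 12; x2 = 12 ≤ 12 — holds.

No — constraints 5 and 7 are not satisfied.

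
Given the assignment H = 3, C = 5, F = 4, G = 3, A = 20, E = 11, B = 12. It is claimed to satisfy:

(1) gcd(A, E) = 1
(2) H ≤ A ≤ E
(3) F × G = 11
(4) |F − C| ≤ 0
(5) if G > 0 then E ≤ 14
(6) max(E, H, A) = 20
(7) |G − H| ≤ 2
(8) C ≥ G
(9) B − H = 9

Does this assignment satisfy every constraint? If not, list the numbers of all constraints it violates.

(1) gcd(20, 11) = 1  ✓
(2) values 3, 20, 11; A = 20 is not ≤ E = 11  ✗
(3) F × G = 4 × 3 = 12, not 11  ✗
(4) |4 − 5| = 1; 1 > 0, exceeds bound 0  ✗
(5) G = 3 > 0, so we need E ≤ 14; E = 11 ≤ 14  ✓
(6) max(11, 3, 20) = 20  ✓
(7) |3 − 3| = 0; 0 ≤ 2  ✓
(8) C = 5, G = 3; 5 ≥ 3  ✓
(9) B − H = 12 − 3 = 9  ✓

The assignment fails constraints 2, 3, 4.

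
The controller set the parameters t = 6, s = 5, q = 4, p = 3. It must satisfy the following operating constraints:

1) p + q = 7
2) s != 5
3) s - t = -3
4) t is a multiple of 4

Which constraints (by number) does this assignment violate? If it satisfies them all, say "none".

Constraints 2, 3, and 4 are violated.

1) p + q = 3 + 4 = 7  ✓
2) s = 5, but 5 is required to differ  ✗
3) s - t = 5 - 6 = -1, not -3  ✗
4) 6 = 4*1 + 2, so 4 does not divide 6  ✗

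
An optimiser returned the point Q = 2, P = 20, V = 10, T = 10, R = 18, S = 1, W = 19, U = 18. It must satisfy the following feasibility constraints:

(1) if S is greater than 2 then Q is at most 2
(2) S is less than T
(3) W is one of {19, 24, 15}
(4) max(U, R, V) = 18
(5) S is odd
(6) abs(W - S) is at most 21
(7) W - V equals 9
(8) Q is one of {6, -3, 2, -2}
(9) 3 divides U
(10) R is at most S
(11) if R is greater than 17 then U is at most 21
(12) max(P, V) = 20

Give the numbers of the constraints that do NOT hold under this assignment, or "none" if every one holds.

Constraint 10 does not hold.

(1) S = 1, not > 2; antecedent false, conditional vacuously true — OK.
(2) S = 1, T = 10; 1 < 10 — OK.
(3) W = 19 is in {19, 24, 15} — OK.
(4) max(18, 18, 10) = 18 — OK.
(5) S = 1 is odd — OK.
(6) abs(19 - 1) = 18; 18 ≤ 21 — OK.
(7) W - V = 19 - 10 = 9 — OK.
(8) Q = 2 is in {6, -3, 2, -2} — OK.
(9) 18 / 3 = 6, so 3 divides 18 — OK.
(10) R = 18, S = 1; 18 > 1 (want ≤) — violated.
(11) R = 18 > 17, so we need U ≤ 21; U = 18 ≤ 21 — OK.
(12) max(20, 10) = 20 — OK.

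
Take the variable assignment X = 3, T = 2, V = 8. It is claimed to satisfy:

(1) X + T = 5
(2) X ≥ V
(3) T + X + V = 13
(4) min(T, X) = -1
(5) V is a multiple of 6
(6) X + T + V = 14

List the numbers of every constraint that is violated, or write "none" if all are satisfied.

(1) X + T = 3 + 2 = 5 — holds.
(2) X = 3, V = 8; 3 < 8 (want ≥) — does not hold.
(3) T + X + V = 2 + 3 + 8 = 13 — holds.
(4) min(2, 3) = 2, not -1 — does not hold.
(5) 8 = 6×1 + 2, so 6 does not divide 8 — does not hold.
(6) X + T + V = 3 + 2 + 8 = 13, not 14 — does not hold.

Constraints 2, 4, 5, and 6 do not hold.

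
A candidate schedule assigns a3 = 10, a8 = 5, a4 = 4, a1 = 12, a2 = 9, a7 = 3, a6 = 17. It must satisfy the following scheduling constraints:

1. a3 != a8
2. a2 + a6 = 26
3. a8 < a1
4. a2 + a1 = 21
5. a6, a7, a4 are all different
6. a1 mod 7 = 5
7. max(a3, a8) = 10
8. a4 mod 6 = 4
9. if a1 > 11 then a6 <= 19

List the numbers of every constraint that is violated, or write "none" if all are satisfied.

1. a3 = 10, a8 = 5; distinct — OK.
2. a2 + a6 = 9 + 17 = 26 — OK.
3. a8 = 5, a1 = 12; 5 < 12 — OK.
4. a2 + a1 = 9 + 12 = 21 — OK.
5. values 17, 3, 4 are pairwise distinct — OK.
6. 12 mod 7 = 5 — OK.
7. max(10, 5) = 10 — OK.
8. 4 mod 6 = 4 — OK.
9. a1 = 12 > 11, so we need a6 ≤ 19; a6 = 17 ≤ 19 — OK.

The assignment satisfies every constraint.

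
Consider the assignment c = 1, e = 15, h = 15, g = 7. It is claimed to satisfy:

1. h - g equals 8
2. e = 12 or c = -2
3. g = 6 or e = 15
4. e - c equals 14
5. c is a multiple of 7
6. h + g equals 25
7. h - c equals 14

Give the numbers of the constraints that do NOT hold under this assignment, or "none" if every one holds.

1. h - g = 15 - 7 = 8  ✓
2. e = 15 ≠ 12 and c = 1 ≠ -2; both disjuncts false  ✗
3. g = 7 ≠ 6, but e = 15 = 15 (second disjunct)  ✓
4. e - c = 15 - 1 = 14  ✓
5. 1 = 7*0 + 1, so 7 does not divide 1  ✗
6. h + g = 15 + 7 = 22, not 25  ✗
7. h - c = 15 - 1 = 14  ✓

Violated: 2, 5, and 6.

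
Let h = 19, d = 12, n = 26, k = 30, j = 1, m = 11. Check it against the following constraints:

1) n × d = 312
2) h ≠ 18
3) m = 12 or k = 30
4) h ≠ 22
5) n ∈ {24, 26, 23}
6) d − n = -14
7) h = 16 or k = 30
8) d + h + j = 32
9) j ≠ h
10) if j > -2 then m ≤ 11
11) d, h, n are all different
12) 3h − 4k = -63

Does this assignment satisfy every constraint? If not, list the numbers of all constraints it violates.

1) n × d = 26 × 12 = 312  ✔
2) h = 19, and 19 ≠ 18  ✔
3) m = 11 ≠ 12, but k = 30 = 30 (second disjunct)  ✔
4) h = 19, and 19 ≠ 22  ✔
5) n = 26 is in {24, 26, 23}  ✔
6) d − n = 12 − 26 = -14  ✔
7) h = 19 ≠ 16, but k = 30 = 30 (second disjunct)  ✔
8) d + h + j = 12 + 19 + 1 = 32  ✔
9) j = 1, h = 19; distinct  ✔
10) j = 1 > -2, so we need m ≤ 11; m = 11 ≤ 11  ✔
11) values 12, 19, 26 are pairwise distinct  ✔
12) 3h − 4k = 3(19) − 4(30) = -63  ✔

None — every constraint holds.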